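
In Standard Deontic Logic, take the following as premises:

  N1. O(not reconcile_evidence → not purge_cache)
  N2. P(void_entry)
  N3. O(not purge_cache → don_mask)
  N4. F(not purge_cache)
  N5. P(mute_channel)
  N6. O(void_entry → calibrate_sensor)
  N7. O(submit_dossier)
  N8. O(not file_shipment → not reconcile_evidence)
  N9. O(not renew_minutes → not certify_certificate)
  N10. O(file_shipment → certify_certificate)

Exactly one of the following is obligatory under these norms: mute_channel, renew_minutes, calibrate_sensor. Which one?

Premise 4 is F(not purge_cache), i.e. O(purge_cache).
Premise 1, O(not reconcile_evidence → not purge_cache), contraposes to O(purge_cache → reconcile_evidence); with O(purge_cache) we get O(reconcile_evidence).
Premise 8 is O(not file_shipment → not reconcile_evidence); contrapositively O(reconcile_evidence → file_shipment). Since O(reconcile_evidence) holds, K gives O(file_shipment).
Applying K to premise 10 (O(file_shipment → certify_certificate)) and O(file_shipment) yields O(certify_certificate).
The contrapositive of premise 9 (O(not renew_minutes → not certify_certificate)) is O(certify_certificate → renew_minutes), and O(certify_certificate) is already established, so O(renew_minutes).
So O(renew_minutes) holds — renew_minutes is obligatory. None of the other listed options is made obligatory by any chain of premises.

renew_minutes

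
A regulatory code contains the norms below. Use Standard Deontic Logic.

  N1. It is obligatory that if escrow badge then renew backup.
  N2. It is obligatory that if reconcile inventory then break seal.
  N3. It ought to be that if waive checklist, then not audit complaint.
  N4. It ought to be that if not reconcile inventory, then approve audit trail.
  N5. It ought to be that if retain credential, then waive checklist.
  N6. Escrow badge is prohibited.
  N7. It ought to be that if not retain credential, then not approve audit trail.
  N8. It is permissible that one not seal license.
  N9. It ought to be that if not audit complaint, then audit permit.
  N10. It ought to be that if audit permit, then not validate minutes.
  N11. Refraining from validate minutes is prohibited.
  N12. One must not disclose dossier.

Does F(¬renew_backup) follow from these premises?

No

Premise 1 is O(escrow_badge → renew_backup), but O(escrow_badge) is not derivable from the premises, so it does not yield O(renew_backup).
No other premise forces O(renew_backup). An ideal world satisfying every premise can still have ¬renew_backup true, so F(¬renew_backup) is not derivable.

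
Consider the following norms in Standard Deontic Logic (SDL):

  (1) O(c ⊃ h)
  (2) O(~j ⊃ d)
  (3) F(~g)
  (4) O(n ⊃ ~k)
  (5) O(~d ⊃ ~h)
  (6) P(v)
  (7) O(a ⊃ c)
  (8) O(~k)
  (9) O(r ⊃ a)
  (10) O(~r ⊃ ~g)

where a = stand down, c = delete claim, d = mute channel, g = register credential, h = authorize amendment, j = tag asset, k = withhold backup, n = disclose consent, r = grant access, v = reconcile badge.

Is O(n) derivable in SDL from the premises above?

Premise 4 is O(n ⊃ ~k); even if O(~k) held, inferring O(n) would be affirming the consequent — invalid.
No other premise forces O(n). An ideal world satisfying every premise can still have n false, so O(n) is not derivable.

No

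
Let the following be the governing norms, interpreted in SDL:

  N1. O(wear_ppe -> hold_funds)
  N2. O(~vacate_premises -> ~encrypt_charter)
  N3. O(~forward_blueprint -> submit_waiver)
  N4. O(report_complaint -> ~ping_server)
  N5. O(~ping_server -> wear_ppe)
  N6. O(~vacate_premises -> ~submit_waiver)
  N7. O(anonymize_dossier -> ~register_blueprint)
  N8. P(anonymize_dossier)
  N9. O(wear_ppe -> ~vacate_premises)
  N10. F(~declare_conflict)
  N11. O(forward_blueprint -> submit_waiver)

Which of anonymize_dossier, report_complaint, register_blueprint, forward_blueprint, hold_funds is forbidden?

Premises 3 and 11 cover both cases: O(~forward_blueprint -> submit_waiver) and O(forward_blueprint -> submit_waiver). Since ~forward_blueprint ∨ forward_blueprint is a tautology, O(submit_waiver) follows.
Premise 6 is O(~vacate_premises -> ~submit_waiver); contrapositively O(submit_waiver -> vacate_premises). Since O(submit_waiver) holds, K gives O(vacate_premises).
The contrapositive of premise 9 (O(wear_ppe -> ~vacate_premises)) is O(vacate_premises -> ~wear_ppe), and O(vacate_premises) is already established, so O(~wear_ppe).
The contrapositive of premise 5 (O(~ping_server -> wear_ppe)) is O(~wear_ppe -> ping_server), and O(~wear_ppe) is already established, so O(ping_server).
The contrapositive of premise 4 (O(report_complaint -> ~ping_server)) is O(ping_server -> ~report_complaint), and O(ping_server) is already established, so O(~report_complaint).
So O(~report_complaint) holds, i.e. report_complaint is forbidden. None of the other listed options is forbidden under the premises.

report_complaint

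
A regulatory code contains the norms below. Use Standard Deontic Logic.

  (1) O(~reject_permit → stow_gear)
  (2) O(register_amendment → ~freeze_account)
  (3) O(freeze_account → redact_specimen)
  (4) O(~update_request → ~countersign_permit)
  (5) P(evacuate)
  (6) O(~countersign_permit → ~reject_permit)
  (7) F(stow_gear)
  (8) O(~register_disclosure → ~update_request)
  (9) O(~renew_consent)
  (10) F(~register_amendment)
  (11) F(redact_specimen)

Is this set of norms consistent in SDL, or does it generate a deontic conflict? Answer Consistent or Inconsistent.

Premise 3 is O(freeze_account → redact_specimen), but O(freeze_account) is not derivable from the premises, so it does not yield O(redact_specimen).
So O(redact_specimen) is not derivable, and the apparent clash with O(~redact_specimen) does not arise.
A world satisfying every obligation exists (e.g. countersign_permit=true, evacuate=false, freeze_account=false, redact_specimen=false, register_amendment=true, register_disclosure=true, reject_permit=true, renew_consent=false, stow_gear=false, update_request=true); no atom is both obligatory and forbidden, so the set is consistent.

Consistent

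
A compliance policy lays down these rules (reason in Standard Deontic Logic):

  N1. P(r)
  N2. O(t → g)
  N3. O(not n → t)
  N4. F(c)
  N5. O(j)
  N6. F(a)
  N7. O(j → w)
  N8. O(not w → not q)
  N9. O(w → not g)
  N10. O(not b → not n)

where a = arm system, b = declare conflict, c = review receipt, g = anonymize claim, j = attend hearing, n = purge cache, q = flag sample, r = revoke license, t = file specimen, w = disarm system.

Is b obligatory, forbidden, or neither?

Obligatory

Premise 5 gives O(j).
Applying K to premise 7 (O(j → w)) and O(j) yields O(w).
Applying K to premise 9 (O(w → not g)) and O(w) yields O(not g).
Premise 2, O(t → g), contraposes to O(not g → not t); with O(not g) we get O(not t).
Premise 3, O(not n → t), contraposes to O(not t → n); with O(not t) we get O(n).
The contrapositive of premise 10 (O(not b → not n)) is O(n → b), and O(n) is already established, so O(b).
Premises 1, 4, 6, 8 do not contribute to this derivation.
Hence b is obligatory.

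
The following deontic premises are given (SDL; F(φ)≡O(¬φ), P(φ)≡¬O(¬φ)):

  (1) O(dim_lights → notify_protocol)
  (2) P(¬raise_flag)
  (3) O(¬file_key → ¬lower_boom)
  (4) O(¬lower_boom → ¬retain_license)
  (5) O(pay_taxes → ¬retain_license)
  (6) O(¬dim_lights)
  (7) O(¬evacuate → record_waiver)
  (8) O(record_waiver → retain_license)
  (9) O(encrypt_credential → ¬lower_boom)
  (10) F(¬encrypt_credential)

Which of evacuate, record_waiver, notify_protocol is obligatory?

evacuate

Premise 10 is F(¬encrypt_credential), i.e. O(encrypt_credential).
Applying K to premise 9 (O(encrypt_credential → ¬lower_boom)) and O(encrypt_credential) yields O(¬lower_boom).
Applying K to premise 4 (O(¬lower_boom → ¬retain_license)) and O(¬lower_boom) yields O(¬retain_license).
The contrapositive of premise 8 (O(record_waiver → retain_license)) is O(¬retain_license → ¬record_waiver), and O(¬retain_license) is already established, so O(¬record_waiver).
Premise 7, O(¬evacuate → record_waiver), contraposes to O(¬record_waiver → evacuate); with O(¬record_waiver) we get O(evacuate).
So O(evacuate) holds — evacuate is obligatory. None of the other listed options is made obligatory by any chain of premises.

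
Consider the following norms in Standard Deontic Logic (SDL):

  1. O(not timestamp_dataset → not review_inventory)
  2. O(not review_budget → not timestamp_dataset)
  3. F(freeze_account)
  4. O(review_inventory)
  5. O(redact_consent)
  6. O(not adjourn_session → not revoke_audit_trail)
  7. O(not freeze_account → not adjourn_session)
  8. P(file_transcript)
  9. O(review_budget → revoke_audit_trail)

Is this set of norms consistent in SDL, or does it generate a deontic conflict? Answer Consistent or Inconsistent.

Premise 4 gives O(review_inventory).
The contrapositive of premise 1 (O(not timestamp_dataset → not review_inventory)) is O(review_inventory → timestamp_dataset), and O(review_inventory) is already established, so O(timestamp_dataset).
The contrapositive of premise 2 (O(not review_budget → not timestamp_dataset)) is O(timestamp_dataset → review_budget), and O(timestamp_dataset) is already established, so O(review_budget).
Premise 9 is O(review_budget → revoke_audit_trail); since O(review_budget), deontic closure gives O(revoke_audit_trail).
The contrapositive of premise 6 (O(not adjourn_session → not revoke_audit_trail)) is O(revoke_audit_trail → adjourn_session), and O(revoke_audit_trail) is already established, so O(adjourn_session).
The contrapositive of premise 7 (O(not freeze_account → not adjourn_session)) is O(adjourn_session → freeze_account), and O(adjourn_session) is already established, so O(freeze_account).
Yet premise 3 is F(freeze_account), i.e. O(not freeze_account).
We now have both O(freeze_account) and O(not freeze_account) — freeze_account is simultaneously obligatory and forbidden, violating the D-axiom.

Inconsistent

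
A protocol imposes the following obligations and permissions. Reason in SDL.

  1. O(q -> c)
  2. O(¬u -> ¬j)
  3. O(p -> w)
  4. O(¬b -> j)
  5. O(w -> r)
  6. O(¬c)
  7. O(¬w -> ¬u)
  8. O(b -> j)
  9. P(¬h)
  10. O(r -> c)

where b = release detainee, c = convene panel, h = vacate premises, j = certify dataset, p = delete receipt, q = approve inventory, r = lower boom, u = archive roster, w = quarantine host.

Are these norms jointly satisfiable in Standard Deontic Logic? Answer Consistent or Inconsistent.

Inconsistent

By case analysis on b: premise 8 gives O(b -> j) and premise 4 gives O(¬b -> j), so O(j) either way.
Premise 2 is O(¬u -> ¬j); contrapositively O(j -> u). Since O(j) holds, K gives O(u).
Premise 7 is O(¬w -> ¬u); contrapositively O(u -> w). Since O(u) holds, K gives O(w).
With premise 5, O(w -> r), the K-axiom yields O(r).
With premise 10, O(r -> c), the K-axiom yields O(c).
Yet premise 6 states O(¬c).
We now have both O(c) and O(¬c) — c is simultaneously obligatory and forbidden, violating the D-axiom.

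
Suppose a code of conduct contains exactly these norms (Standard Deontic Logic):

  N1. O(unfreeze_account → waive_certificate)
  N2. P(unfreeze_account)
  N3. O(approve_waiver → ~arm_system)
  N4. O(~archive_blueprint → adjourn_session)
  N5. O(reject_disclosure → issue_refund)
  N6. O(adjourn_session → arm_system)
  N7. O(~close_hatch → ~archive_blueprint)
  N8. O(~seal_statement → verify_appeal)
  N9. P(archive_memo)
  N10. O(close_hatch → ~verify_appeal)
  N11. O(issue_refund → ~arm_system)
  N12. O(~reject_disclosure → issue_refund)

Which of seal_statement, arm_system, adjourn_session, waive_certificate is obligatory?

seal_statement

Premises 5 and 12 cover both cases: O(reject_disclosure → issue_refund) and O(~reject_disclosure → issue_refund). Since reject_disclosure ∨ ~reject_disclosure is a tautology, O(issue_refund) follows.
Applying K to premise 11 (O(issue_refund → ~arm_system)) and O(issue_refund) yields O(~arm_system).
The contrapositive of premise 6 (O(adjourn_session → arm_system)) is O(~arm_system → ~adjourn_session), and O(~arm_system) is already established, so O(~adjourn_session).
Premise 4 is O(~archive_blueprint → adjourn_session); contrapositively O(~adjourn_session → archive_blueprint). Since O(~adjourn_session) holds, K gives O(archive_blueprint).
Premise 7, O(~close_hatch → ~archive_blueprint), contraposes to O(archive_blueprint → close_hatch); with O(archive_blueprint) we get O(close_hatch).
Premise 10 is O(close_hatch → ~verify_appeal); since O(close_hatch), deontic closure gives O(~verify_appeal).
Premise 8 is O(~seal_statement → verify_appeal); contrapositively O(~verify_appeal → seal_statement). Since O(~verify_appeal) holds, K gives O(seal_statement).
So O(seal_statement) holds — seal_statement is obligatory. None of the other listed options is made obligatory by any chain of premises.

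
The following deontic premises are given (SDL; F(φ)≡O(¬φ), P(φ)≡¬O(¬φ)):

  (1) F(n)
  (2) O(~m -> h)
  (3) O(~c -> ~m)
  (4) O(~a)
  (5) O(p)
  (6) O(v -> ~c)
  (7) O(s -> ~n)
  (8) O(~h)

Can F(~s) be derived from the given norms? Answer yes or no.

Premise 7 is O(s -> ~n); even if O(~n) held, inferring O(s) would be affirming the consequent — invalid.
No other premise forces O(s). An ideal world satisfying every premise can still have ~s true, so F(~s) is not derivable.

No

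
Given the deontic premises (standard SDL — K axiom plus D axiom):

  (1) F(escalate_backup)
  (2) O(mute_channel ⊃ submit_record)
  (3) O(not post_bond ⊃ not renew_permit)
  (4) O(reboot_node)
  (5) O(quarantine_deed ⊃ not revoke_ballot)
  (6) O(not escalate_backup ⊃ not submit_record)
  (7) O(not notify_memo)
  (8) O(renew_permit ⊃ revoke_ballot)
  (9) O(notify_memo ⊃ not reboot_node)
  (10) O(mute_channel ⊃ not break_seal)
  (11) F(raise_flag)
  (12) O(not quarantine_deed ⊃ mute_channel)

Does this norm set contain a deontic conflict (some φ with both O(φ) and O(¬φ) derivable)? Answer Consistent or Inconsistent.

Consistent

Premise 9 is O(notify_memo ⊃ not reboot_node), but O(notify_memo) is not derivable from the premises, so it does not yield O(not reboot_node).
So O(not reboot_node) is not derivable, and the apparent clash with O(reboot_node) does not arise.
A world satisfying every obligation exists (e.g. break_seal=false, escalate_backup=false, mute_channel=false, notify_memo=false, post_bond=false, quarantine_deed=true, raise_flag=false, reboot_node=true, renew_permit=false, revoke_ballot=false, submit_record=false); no atom is both obligatory and forbidden, so the set is consistent.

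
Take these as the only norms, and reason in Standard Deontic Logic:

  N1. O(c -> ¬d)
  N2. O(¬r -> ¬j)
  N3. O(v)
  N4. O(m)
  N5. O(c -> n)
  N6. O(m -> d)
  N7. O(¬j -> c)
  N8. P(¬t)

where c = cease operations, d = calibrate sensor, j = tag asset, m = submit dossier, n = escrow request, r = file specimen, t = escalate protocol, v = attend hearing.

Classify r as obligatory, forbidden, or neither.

Obligatory

Premise 4 states O(m) outright.
Applying K to premise 6 (O(m -> d)) and O(m) yields O(d).
The contrapositive of premise 1 (O(c -> ¬d)) is O(d -> ¬c), and O(d) is already established, so O(¬c).
Premise 7 is O(¬j -> c); contrapositively O(¬c -> j). Since O(¬c) holds, K gives O(j).
The contrapositive of premise 2 (O(¬r -> ¬j)) is O(j -> r), and O(j) is already established, so O(r).
Premises 3, 5, 8 do not contribute to this derivation.
Hence r is obligatory.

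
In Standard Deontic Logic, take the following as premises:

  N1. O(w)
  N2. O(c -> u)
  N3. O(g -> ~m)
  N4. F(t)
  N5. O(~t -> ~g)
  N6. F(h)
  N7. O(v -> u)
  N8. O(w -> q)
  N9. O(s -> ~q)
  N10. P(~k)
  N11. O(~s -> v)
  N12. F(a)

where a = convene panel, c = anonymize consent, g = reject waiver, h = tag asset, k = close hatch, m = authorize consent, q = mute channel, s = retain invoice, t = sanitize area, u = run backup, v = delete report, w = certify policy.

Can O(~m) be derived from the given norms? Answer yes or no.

No

Premise 3 is O(g -> ~m), but O(g) is not derivable from the premises, so it does not yield O(~m).
No other premise forces O(~m). An ideal world satisfying every premise can still have ~m false, so O(~m) is not derivable.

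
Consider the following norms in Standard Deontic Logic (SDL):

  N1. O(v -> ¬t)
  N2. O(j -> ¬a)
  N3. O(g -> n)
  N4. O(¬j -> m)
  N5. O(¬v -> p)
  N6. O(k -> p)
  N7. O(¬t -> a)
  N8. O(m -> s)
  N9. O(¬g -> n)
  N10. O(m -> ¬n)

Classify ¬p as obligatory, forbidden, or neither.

Forbidden

Premises 3 and 9 cover both cases: O(g -> n) and O(¬g -> n). Since g ∨ ¬g is a tautology, O(n) follows.
The contrapositive of premise 10 (O(m -> ¬n)) is O(n -> ¬m), and O(n) is already established, so O(¬m).
Premise 4 is O(¬j -> m); contrapositively O(¬m -> j). Since O(¬m) holds, K gives O(j).
With premise 2, O(j -> ¬a), the K-axiom yields O(¬a).
Premise 7 is O(¬t -> a); contrapositively O(¬a -> t). Since O(¬a) holds, K gives O(t).
Premise 1, O(v -> ¬t), contraposes to O(t -> ¬v); with O(t) we get O(¬v).
From O(¬v) and premise 5, O(¬v -> p), we obtain O(p).
Premises 6, 8 do not contribute to this derivation.
Thus O(p), which is F(¬p): ¬p is forbidden.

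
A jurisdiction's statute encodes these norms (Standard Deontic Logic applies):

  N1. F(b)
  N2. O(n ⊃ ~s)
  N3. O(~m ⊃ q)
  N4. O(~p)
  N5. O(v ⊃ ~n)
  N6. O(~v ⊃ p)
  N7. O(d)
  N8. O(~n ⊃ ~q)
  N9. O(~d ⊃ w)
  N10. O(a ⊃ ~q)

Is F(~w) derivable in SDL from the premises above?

Premise 9 is O(~d ⊃ w), but O(~d) is not derivable from the premises, so it does not yield O(w).
No other premise forces O(w). An ideal world satisfying every premise can still have ~w true, so F(~w) is not derivable.

No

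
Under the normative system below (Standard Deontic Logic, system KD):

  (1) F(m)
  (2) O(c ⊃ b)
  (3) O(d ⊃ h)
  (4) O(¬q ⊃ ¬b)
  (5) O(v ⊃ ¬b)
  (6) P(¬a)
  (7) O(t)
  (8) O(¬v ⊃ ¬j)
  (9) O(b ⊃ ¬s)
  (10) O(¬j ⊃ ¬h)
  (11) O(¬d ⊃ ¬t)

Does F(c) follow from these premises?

Yes

Premise 7 gives O(t).
Premise 11 is O(¬d ⊃ ¬t); contrapositively O(t ⊃ d). Since O(t) holds, K gives O(d).
With premise 3, O(d ⊃ h), the K-axiom yields O(h).
Premise 10 is O(¬j ⊃ ¬h); contrapositively O(h ⊃ j). Since O(h) holds, K gives O(j).
The contrapositive of premise 8 (O(¬v ⊃ ¬j)) is O(j ⊃ v), and O(j) is already established, so O(v).
Applying K to premise 5 (O(v ⊃ ¬b)) and O(v) yields O(¬b).
Premise 2, O(c ⊃ b), contraposes to O(¬b ⊃ ¬c); with O(¬b) we get O(¬c).
Premises 1, 4, 6, 9 do not contribute to this derivation.
So O(¬c) holds, i.e. F(c). The claim follows.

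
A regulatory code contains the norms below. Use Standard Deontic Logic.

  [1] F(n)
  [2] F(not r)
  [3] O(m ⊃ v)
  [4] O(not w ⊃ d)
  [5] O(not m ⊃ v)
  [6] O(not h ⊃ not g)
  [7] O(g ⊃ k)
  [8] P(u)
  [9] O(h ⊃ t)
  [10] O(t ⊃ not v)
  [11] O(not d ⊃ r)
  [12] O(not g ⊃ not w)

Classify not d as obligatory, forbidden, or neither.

Forbidden

By case analysis on m: premise 3 gives O(m ⊃ v) and premise 5 gives O(not m ⊃ v), so O(v) either way.
Premise 10, O(t ⊃ not v), contraposes to O(v ⊃ not t); with O(v) we get O(not t).
The contrapositive of premise 9 (O(h ⊃ t)) is O(not t ⊃ not h), and O(not t) is already established, so O(not h).
From O(not h) and premise 6, O(not h ⊃ not g), we obtain O(not g).
Premise 12 is O(not g ⊃ not w); since O(not g), deontic closure gives O(not w).
Applying K to premise 4 (O(not w ⊃ d)) and O(not w) yields O(d).
Premises 1, 2, 7, 8, 11 do not contribute to this derivation.
Thus O(d), which is F(not d): not d is forbidden.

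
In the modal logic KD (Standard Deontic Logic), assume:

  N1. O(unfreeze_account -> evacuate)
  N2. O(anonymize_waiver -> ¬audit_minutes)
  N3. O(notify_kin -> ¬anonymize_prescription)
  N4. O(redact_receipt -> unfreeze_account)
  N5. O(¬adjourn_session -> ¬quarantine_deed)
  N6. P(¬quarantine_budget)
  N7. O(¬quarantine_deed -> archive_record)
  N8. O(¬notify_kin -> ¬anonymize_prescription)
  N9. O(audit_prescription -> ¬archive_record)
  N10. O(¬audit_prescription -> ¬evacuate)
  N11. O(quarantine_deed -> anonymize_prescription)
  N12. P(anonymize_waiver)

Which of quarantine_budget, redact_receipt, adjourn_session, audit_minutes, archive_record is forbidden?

Premises 8 and 3 are O(¬notify_kin -> ¬anonymize_prescription) and O(notify_kin -> ¬anonymize_prescription); every ideal world satisfies ¬notify_kin or notify_kin, so in either case ¬anonymize_prescription holds — hence O(¬anonymize_prescription).
Premise 11 is O(quarantine_deed -> anonymize_prescription); contrapositively O(¬anonymize_prescription -> ¬quarantine_deed). Since O(¬anonymize_prescription) holds, K gives O(¬quarantine_deed).
Applying K to premise 7 (O(¬quarantine_deed -> archive_record)) and O(¬quarantine_deed) yields O(archive_record).
Premise 9 is O(audit_prescription -> ¬archive_record); contrapositively O(archive_record -> ¬audit_prescription). Since O(archive_record) holds, K gives O(¬audit_prescription).
From O(¬audit_prescription) and premise 10, O(¬audit_prescription -> ¬evacuate), we obtain O(¬evacuate).
The contrapositive of premise 1 (O(unfreeze_account -> evacuate)) is O(¬evacuate -> ¬unfreeze_account), and O(¬evacuate) is already established, so O(¬unfreeze_account).
The contrapositive of premise 4 (O(redact_receipt -> unfreeze_account)) is O(¬unfreeze_account -> ¬redact_receipt), and O(¬unfreeze_account) is already established, so O(¬redact_receipt).
So O(¬redact_receipt) holds, i.e. redact_receipt is forbidden. None of the other listed options is forbidden under the premises.

redact_receipt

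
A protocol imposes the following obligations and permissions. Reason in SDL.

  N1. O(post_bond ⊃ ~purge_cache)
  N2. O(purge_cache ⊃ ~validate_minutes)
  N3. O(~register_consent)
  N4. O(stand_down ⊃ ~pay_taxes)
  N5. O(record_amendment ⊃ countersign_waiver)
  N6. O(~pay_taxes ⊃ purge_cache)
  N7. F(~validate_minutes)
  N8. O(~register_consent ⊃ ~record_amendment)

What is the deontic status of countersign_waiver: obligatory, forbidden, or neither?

Neither

Premise 5 is O(record_amendment ⊃ countersign_waiver), but O(record_amendment) is not derivable from the premises, so it does not yield O(countersign_waiver).
No premise or chain of K-axiom applications forces O(countersign_waiver), and none forces O(~countersign_waiver). So countersign_waiver is neither obligatory nor forbidden under these norms.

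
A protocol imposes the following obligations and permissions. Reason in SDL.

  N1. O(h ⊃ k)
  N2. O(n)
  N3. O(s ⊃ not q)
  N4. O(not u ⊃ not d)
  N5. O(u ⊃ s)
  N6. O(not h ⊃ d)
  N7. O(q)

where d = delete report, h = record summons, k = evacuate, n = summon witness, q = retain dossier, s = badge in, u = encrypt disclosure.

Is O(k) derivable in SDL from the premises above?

Premise 7 states O(q) outright.
Premise 3, O(s ⊃ not q), contraposes to O(q ⊃ not s); with O(q) we get O(not s).
The contrapositive of premise 5 (O(u ⊃ s)) is O(not s ⊃ not u), and O(not s) is already established, so O(not u).
Applying K to premise 4 (O(not u ⊃ not d)) and O(not u) yields O(not d).
The contrapositive of premise 6 (O(not h ⊃ d)) is O(not d ⊃ h), and O(not d) is already established, so O(h).
Applying K to premise 1 (O(h ⊃ k)) and O(h) yields O(k).
Premise 2 does not contribute to this derivation.
So O(k) follows.

Yes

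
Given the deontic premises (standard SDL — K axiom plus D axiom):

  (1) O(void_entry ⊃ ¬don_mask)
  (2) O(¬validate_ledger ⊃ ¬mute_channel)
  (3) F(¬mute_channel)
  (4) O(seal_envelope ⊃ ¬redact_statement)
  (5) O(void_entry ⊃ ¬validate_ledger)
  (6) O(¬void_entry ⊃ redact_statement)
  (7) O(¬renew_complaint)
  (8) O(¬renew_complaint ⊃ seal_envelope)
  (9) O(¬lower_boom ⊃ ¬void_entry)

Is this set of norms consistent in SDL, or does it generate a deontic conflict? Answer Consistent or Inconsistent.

Premise 3 is F(¬mute_channel), i.e. O(mute_channel).
The contrapositive of premise 2 (O(¬validate_ledger ⊃ ¬mute_channel)) is O(mute_channel ⊃ validate_ledger), and O(mute_channel) is already established, so O(validate_ledger).
Premise 5, O(void_entry ⊃ ¬validate_ledger), contraposes to O(validate_ledger ⊃ ¬void_entry); with O(validate_ledger) we get O(¬void_entry).
From O(¬void_entry) and premise 6, O(¬void_entry ⊃ redact_statement), we obtain O(redact_statement).
The contrapositive of premise 4 (O(seal_envelope ⊃ ¬redact_statement)) is O(redact_statement ⊃ ¬seal_envelope), and O(redact_statement) is already established, so O(¬seal_envelope).
The contrapositive of premise 8 (O(¬renew_complaint ⊃ seal_envelope)) is O(¬seal_envelope ⊃ renew_complaint), and O(¬seal_envelope) is already established, so O(renew_complaint).
However, premise 7 gives O(¬renew_complaint).
We now have both O(renew_complaint) and O(¬renew_complaint) — renew_complaint is simultaneously obligatory and forbidden, violating the D-axiom.

Inconsistent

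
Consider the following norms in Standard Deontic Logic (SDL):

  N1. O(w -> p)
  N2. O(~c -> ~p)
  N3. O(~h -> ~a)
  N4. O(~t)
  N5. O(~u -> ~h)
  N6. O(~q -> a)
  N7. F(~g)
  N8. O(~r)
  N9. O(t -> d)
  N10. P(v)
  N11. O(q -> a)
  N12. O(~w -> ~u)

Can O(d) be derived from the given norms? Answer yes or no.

No

Premise 9 is O(t -> d), but O(t) is not derivable from the premises, so it does not yield O(d).
No other premise forces O(d). An ideal world satisfying every premise can still have d false, so O(d) is not derivable.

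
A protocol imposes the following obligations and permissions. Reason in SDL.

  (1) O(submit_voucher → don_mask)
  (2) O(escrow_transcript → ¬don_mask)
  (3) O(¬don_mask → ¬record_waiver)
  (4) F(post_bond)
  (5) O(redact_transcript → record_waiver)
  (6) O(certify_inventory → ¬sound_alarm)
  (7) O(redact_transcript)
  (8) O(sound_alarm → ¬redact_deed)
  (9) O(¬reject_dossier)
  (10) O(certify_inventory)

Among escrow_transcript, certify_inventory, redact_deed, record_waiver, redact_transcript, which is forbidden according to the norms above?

escrow_transcript

From premise 7 we have O(redact_transcript).
From O(redact_transcript) and premise 5, O(redact_transcript → record_waiver), we obtain O(record_waiver).
The contrapositive of premise 3 (O(¬don_mask → ¬record_waiver)) is O(record_waiver → don_mask), and O(record_waiver) is already established, so O(don_mask).
Premise 2 is O(escrow_transcript → ¬don_mask); contrapositively O(don_mask → ¬escrow_transcript). Since O(don_mask) holds, K gives O(¬escrow_transcript).
So O(¬escrow_transcript) holds, i.e. escrow_transcript is forbidden. None of the other listed options is forbidden under the premises.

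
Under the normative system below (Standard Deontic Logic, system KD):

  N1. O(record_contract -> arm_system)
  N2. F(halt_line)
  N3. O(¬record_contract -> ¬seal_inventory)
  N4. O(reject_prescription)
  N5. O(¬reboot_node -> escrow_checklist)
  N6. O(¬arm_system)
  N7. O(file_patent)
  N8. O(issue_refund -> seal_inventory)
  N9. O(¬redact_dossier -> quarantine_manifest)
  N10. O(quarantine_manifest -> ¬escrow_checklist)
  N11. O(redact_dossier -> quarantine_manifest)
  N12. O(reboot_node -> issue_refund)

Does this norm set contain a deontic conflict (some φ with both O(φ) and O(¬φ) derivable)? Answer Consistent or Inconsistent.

Inconsistent

Premises 9 and 11 cover both cases: O(¬redact_dossier -> quarantine_manifest) and O(redact_dossier -> quarantine_manifest). Since ¬redact_dossier ∨ redact_dossier is a tautology, O(quarantine_manifest) follows.
From O(quarantine_manifest) and premise 10, O(quarantine_manifest -> ¬escrow_checklist), we obtain O(¬escrow_checklist).
Premise 5 is O(¬reboot_node -> escrow_checklist); contrapositively O(¬escrow_checklist -> reboot_node). Since O(¬escrow_checklist) holds, K gives O(reboot_node).
With premise 12, O(reboot_node -> issue_refund), the K-axiom yields O(issue_refund).
Premise 8 is O(issue_refund -> seal_inventory); since O(issue_refund), deontic closure gives O(seal_inventory).
Premise 3 is O(¬record_contract -> ¬seal_inventory); contrapositively O(seal_inventory -> record_contract). Since O(seal_inventory) holds, K gives O(record_contract).
Premise 1 is O(record_contract -> arm_system); since O(record_contract), deontic closure gives O(arm_system).
However, premise 6 gives O(¬arm_system).
We now have both O(arm_system) and O(¬arm_system) — arm_system is simultaneously obligatory and forbidden, violating the D-axiom.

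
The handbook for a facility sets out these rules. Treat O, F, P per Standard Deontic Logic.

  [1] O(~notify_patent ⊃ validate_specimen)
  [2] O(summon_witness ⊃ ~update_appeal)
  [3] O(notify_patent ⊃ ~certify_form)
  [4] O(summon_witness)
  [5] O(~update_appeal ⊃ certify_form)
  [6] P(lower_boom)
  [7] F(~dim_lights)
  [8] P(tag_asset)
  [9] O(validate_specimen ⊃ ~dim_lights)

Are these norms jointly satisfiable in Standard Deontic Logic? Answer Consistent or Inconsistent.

Inconsistent

Premise 4 states O(summon_witness) outright.
From O(summon_witness) and premise 2, O(summon_witness ⊃ ~update_appeal), we obtain O(~update_appeal).
With premise 5, O(~update_appeal ⊃ certify_form), the K-axiom yields O(certify_form).
The contrapositive of premise 3 (O(notify_patent ⊃ ~certify_form)) is O(certify_form ⊃ ~notify_patent), and O(certify_form) is already established, so O(~notify_patent).
Premise 1 is O(~notify_patent ⊃ validate_specimen); since O(~notify_patent), deontic closure gives O(validate_specimen).
From O(validate_specimen) and premise 9, O(validate_specimen ⊃ ~dim_lights), we obtain O(~dim_lights).
But premise 7, F(~dim_lights), means O(dim_lights).
We now have both O(~dim_lights) and O(dim_lights) — dim_lights is simultaneously obligatory and forbidden, violating the D-axiom.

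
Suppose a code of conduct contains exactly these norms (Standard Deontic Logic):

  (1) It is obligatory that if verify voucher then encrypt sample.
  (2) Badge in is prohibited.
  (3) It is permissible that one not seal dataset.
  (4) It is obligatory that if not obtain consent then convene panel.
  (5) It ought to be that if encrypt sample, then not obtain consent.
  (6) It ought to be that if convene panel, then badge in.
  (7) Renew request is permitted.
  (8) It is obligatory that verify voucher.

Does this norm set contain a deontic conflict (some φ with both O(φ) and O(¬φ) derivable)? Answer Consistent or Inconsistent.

Inconsistent

Premise 2 is F(badge_in), i.e. O(¬badge_in).
Premise 6, O(convene_panel → badge_in), contraposes to O(¬badge_in → ¬convene_panel); with O(¬badge_in) we get O(¬convene_panel).
The contrapositive of premise 4 (O(¬obtain_consent → convene_panel)) is O(¬convene_panel → obtain_consent), and O(¬convene_panel) is already established, so O(obtain_consent).
The contrapositive of premise 5 (O(encrypt_sample → ¬obtain_consent)) is O(obtain_consent → ¬encrypt_sample), and O(obtain_consent) is already established, so O(¬encrypt_sample).
Premise 1 is O(verify_voucher → encrypt_sample); contrapositively O(¬encrypt_sample → ¬verify_voucher). Since O(¬encrypt_sample) holds, K gives O(¬verify_voucher).
However, premise 8 gives O(verify_voucher).
We now have both O(¬verify_voucher) and O(verify_voucher) — verify_voucher is simultaneously obligatory and forbidden, violating the D-axiom.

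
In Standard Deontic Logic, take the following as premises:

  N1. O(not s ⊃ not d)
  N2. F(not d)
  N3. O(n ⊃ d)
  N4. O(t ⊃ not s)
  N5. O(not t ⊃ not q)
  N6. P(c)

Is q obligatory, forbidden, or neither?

Forbidden

Premise 2 is F(not d), i.e. O(d).
Premise 1 is O(not s ⊃ not d); contrapositively O(d ⊃ s). Since O(d) holds, K gives O(s).
Premise 4, O(t ⊃ not s), contraposes to O(s ⊃ not t); with O(s) we get O(not t).
Applying K to premise 5 (O(not t ⊃ not q)) and O(not t) yields O(not q).
Premises 3, 6 do not contribute to this derivation.
Thus O(not q), which is F(q): q is forbidden.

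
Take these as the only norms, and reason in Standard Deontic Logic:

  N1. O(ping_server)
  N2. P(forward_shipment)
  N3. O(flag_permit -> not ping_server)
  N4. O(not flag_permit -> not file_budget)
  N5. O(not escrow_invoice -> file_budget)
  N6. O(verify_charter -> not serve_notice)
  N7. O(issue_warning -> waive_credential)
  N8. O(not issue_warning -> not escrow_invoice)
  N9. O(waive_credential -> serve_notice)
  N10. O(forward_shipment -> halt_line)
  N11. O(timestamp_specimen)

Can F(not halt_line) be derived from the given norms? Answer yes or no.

No

Premise 10 is O(forward_shipment -> halt_line), but O(forward_shipment) is not derivable from the premises (the permission P(forward_shipment) asserts only not O(not forward_shipment), not O(forward_shipment)), so it does not yield O(halt_line).
No other premise forces O(halt_line). An ideal world satisfying every premise can still have not halt_line true, so F(not halt_line) is not derivable.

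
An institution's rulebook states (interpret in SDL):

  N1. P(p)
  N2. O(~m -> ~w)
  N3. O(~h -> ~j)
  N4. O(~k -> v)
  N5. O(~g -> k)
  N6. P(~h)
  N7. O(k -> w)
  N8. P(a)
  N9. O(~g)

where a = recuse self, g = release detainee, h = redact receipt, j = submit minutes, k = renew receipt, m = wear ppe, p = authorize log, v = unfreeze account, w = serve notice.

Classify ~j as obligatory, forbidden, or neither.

Premise 3 is O(~h -> ~j), but O(~h) is not derivable from the premises (the permission P(~h) asserts only ~O(h), not O(~h)), so it does not yield O(~j).
No premise or chain of K-axiom applications forces O(~j), and none forces O(j). So ~j is neither obligatory nor forbidden under these norms.

Neither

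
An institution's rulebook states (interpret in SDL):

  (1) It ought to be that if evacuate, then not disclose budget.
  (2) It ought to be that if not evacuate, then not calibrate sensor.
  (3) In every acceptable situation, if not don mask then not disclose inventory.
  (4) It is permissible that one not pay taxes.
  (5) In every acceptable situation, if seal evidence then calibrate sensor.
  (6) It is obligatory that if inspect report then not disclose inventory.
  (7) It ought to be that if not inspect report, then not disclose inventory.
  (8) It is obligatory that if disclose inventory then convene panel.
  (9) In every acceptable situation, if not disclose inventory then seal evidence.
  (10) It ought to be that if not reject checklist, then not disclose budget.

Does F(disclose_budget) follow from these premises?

Yes

Premises 7 and 6 cover both cases: O(¬inspect_report → ¬disclose_inventory) and O(inspect_report → ¬disclose_inventory). Since ¬inspect_report ∨ inspect_report is a tautology, O(¬disclose_inventory) follows.
From O(¬disclose_inventory) and premise 9, O(¬disclose_inventory → seal_evidence), we obtain O(seal_evidence).
With premise 5, O(seal_evidence → calibrate_sensor), the K-axiom yields O(calibrate_sensor).
Premise 2, O(¬evacuate → ¬calibrate_sensor), contraposes to O(calibrate_sensor → evacuate); with O(calibrate_sensor) we get O(evacuate).
With premise 1, O(evacuate → ¬disclose_budget), the K-axiom yields O(¬disclose_budget).
Premises 3, 4, 8, 10 do not contribute to this derivation.
So O(¬disclose_budget) holds, i.e. F(disclose_budget). The claim follows.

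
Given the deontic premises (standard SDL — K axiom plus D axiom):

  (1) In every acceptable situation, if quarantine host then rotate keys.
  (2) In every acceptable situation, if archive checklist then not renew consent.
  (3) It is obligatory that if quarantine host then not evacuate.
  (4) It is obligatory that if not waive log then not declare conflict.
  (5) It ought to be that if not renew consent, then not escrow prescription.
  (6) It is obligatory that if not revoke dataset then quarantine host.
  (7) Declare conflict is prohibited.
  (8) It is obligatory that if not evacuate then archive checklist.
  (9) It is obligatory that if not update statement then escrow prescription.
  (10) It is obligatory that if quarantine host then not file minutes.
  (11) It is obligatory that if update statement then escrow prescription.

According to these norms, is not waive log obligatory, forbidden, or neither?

Neither

Premise 4 is O(¬waive_log → ¬declare_conflict); even if O(¬declare_conflict) held, inferring O(¬waive_log) would be affirming the consequent — invalid.
No premise or chain of K-axiom applications forces O(¬waive_log), and none forces O(waive_log). So ¬waive_log is neither obligatory nor forbidden under these norms.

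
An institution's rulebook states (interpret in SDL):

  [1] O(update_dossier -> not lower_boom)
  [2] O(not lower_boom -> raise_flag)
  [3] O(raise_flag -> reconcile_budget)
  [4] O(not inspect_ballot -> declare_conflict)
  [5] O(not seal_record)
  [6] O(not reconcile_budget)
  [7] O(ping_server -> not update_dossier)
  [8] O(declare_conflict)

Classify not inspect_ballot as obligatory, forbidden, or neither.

Premise 4 is O(not inspect_ballot -> declare_conflict); even if O(declare_conflict) held, inferring O(not inspect_ballot) would be affirming the consequent — invalid.
No premise or chain of K-axiom applications forces O(not inspect_ballot), and none forces O(inspect_ballot). So not inspect_ballot is neither obligatory nor forbidden under these norms.

Neither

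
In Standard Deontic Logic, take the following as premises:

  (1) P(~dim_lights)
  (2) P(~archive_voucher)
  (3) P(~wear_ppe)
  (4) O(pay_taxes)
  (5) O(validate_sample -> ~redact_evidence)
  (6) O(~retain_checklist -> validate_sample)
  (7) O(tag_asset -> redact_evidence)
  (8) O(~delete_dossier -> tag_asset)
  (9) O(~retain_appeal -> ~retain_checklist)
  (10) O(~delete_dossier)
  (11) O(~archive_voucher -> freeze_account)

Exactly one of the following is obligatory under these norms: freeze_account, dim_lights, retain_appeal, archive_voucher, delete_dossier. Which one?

retain_appeal

Premise 10 gives O(~delete_dossier).
From O(~delete_dossier) and premise 8, O(~delete_dossier -> tag_asset), we obtain O(tag_asset).
Premise 7 is O(tag_asset -> redact_evidence); since O(tag_asset), deontic closure gives O(redact_evidence).
Premise 5 is O(validate_sample -> ~redact_evidence); contrapositively O(redact_evidence -> ~validate_sample). Since O(redact_evidence) holds, K gives O(~validate_sample).
The contrapositive of premise 6 (O(~retain_checklist -> validate_sample)) is O(~validate_sample -> retain_checklist), and O(~validate_sample) is already established, so O(retain_checklist).
Premise 9 is O(~retain_appeal -> ~retain_checklist); contrapositively O(retain_checklist -> retain_appeal). Since O(retain_checklist) holds, K gives O(retain_appeal).
So O(retain_appeal) holds — retain_appeal is obligatory. None of the other listed options is made obligatory by any chain of premises.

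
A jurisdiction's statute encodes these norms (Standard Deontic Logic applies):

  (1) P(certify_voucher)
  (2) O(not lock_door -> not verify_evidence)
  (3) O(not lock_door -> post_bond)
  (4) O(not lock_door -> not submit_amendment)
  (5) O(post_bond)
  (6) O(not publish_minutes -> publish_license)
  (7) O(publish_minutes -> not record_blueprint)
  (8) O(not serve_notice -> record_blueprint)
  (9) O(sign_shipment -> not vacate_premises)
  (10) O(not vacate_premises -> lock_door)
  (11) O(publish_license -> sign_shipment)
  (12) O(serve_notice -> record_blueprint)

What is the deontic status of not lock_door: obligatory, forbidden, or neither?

Forbidden

Premises 8 and 12 are O(not serve_notice -> record_blueprint) and O(serve_notice -> record_blueprint); every ideal world satisfies not serve_notice or serve_notice, so in either case record_blueprint holds — hence O(record_blueprint).
Premise 7 is O(publish_minutes -> not record_blueprint); contrapositively O(record_blueprint -> not publish_minutes). Since O(record_blueprint) holds, K gives O(not publish_minutes).
From O(not publish_minutes) and premise 6, O(not publish_minutes -> publish_license), we obtain O(publish_license).
From O(publish_license) and premise 11, O(publish_license -> sign_shipment), we obtain O(sign_shipment).
Applying K to premise 9 (O(sign_shipment -> not vacate_premises)) and O(sign_shipment) yields O(not vacate_premises).
From O(not vacate_premises) and premise 10, O(not vacate_premises -> lock_door), we obtain O(lock_door).
Premises 1, 2, 3, 4, 5 do not contribute to this derivation.
Thus O(lock_door), which is F(not lock_door): not lock_door is forbidden.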